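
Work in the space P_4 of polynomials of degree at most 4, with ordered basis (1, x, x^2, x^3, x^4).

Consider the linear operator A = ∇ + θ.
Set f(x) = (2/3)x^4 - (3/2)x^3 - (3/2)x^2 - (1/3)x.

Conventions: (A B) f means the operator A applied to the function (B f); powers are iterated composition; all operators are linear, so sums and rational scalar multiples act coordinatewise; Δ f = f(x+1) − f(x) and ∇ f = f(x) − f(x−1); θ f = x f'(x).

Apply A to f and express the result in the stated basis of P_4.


the result is g(x) = (8/3)x^4 - (11/6)x^3 - (23/2)x^2 + (23/6)x - 1

∇ f = (8/3)x^3 - (17/2)x^2 + (25/6)x - 1
θ f = (8/3)x^4 - (9/2)x^3 - 3x^2 - (1/3)x
(∇ + θ) f = (8/3)x^4 - (11/6)x^3 - (23/2)x^2 + (23/6)x - 1


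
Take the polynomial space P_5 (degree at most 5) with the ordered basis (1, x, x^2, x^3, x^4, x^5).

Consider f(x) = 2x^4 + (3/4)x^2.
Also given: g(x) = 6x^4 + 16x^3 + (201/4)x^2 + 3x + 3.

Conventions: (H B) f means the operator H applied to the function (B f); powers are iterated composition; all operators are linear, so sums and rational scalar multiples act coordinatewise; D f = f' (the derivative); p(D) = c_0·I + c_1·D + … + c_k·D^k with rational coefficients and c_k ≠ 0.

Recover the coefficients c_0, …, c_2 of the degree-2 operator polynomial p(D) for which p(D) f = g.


c_0 = 3, c_1 = 2, c_2 = 2

D^0 f = 2x^4 + (3/4)x^2
D^1 f = 8x^3 + (3/2)x
D^2 f = 24x^2 + 3/2
matching coefficients of g against c_0 f + c_1 Df + … from the top degree down determines the c_i
solution: c_0 = 3, c_1 = 2, c_2 = 2


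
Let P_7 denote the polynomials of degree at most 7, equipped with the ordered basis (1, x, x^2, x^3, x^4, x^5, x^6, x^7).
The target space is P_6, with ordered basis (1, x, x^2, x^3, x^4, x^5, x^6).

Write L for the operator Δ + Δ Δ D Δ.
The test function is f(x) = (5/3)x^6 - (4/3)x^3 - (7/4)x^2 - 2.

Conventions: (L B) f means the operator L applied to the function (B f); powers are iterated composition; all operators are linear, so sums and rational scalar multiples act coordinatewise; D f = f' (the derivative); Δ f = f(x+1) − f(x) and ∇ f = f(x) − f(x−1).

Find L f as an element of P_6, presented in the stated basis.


g(x) = 10x^5 + 25x^4 + (100/3)x^3 + 621x^2 + (3605/2)x + 17983/12

Δ f = 10x^5 + 25x^4 + (100/3)x^3 + 21x^2 + (5/2)x - 17/12
Δ f = 10x^5 + 25x^4 + (100/3)x^3 + 21x^2 + (5/2)x - 17/12
D Δ f = 50x^4 + 100x^3 + 100x^2 + 42x + 5/2
Δ D Δ f = 200x^3 + 600x^2 + 700x + 292
Δ (Δ D Δ) f = 600x^2 + 1800x + 1500
(Δ + Δ Δ D Δ) f = 10x^5 + 25x^4 + (100/3)x^3 + 621x^2 + (3605/2)x + 17983/12


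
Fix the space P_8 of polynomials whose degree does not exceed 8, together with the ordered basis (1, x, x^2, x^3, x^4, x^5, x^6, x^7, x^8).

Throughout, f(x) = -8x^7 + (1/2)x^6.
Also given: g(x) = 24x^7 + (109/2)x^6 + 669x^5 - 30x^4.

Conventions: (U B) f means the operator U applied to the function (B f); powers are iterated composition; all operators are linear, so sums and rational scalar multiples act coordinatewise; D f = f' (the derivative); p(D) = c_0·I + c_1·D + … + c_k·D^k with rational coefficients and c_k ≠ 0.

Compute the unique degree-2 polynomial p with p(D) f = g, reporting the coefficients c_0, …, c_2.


c_0 = -3, c_1 = -1, c_2 = -2

D^0 f = -8x^7 + (1/2)x^6
D^1 f = -56x^6 + 3x^5
D^2 f = -336x^5 + 15x^4
matching coefficients of g against c_0 f + c_1 Df + … from the top degree down determines the c_i
solution: c_0 = -3, c_1 = -1, c_2 = -2


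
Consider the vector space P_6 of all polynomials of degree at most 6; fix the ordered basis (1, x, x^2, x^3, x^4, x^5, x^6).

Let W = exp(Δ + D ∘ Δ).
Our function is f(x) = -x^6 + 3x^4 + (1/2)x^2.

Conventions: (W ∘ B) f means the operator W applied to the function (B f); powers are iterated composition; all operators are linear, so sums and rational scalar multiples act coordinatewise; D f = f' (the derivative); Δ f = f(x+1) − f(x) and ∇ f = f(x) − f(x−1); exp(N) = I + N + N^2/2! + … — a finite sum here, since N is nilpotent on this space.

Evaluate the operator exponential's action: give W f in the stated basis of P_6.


order-1 term: -6x^5 - 45x^4 - 68x^3 - 21x^2 + 13x + 19/2
order-2 term: -15x^4 - 180x^3 - 627x^2 - 762x - 583/2
order-3 term: -20x^3 - 270x^2 - 1038x - 1146
order-4 term: -15x^2 - 180x - 482
order-5 term: -6x - 45
order-6 term: -1
the series for exp(Δ + D ∘ Δ) f terminates at order 6
exp(Δ + D ∘ Δ) f = -x^6 - 6x^5 - 57x^4 - 268x^3 - (1865/2)x^2 - 1973x - 1956

the result is g(x) = -x^6 - 6x^5 - 57x^4 - 268x^3 - (1865/2)x^2 - 1973x - 1956


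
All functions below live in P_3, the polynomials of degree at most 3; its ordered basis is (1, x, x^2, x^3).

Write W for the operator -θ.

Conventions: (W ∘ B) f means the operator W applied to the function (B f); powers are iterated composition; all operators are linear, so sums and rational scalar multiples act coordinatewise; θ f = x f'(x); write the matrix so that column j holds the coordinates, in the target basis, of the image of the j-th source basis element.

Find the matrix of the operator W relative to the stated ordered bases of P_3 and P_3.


the matrix is [[0, 0, 0, 0]; [0, -1, 0, 0]; [0, 0, -2, 0]; [0, 0, 0, -3]] (rows listed top to bottom)

image of 1: 0
image of x: -x
image of x^2: -2x^2
image of x^3: -3x^3
each image's coordinates form column j of the matrix


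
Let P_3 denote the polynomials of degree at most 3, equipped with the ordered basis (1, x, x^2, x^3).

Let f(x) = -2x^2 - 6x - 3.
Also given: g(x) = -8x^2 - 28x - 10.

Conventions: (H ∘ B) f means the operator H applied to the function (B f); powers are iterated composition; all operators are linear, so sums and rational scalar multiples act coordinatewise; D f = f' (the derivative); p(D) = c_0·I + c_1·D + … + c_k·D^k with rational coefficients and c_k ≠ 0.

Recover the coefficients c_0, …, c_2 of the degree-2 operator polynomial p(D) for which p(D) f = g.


D^0 f = -2x^2 - 6x - 3
D^1 f = -4x - 6
D^2 f = -4
matching coefficients of g against c_0 f + c_1 Df + … from the top degree down determines the c_i
solution: c_0 = 4, c_1 = 1, c_2 = -2

c_0 = 4, c_1 = 1, c_2 = -2


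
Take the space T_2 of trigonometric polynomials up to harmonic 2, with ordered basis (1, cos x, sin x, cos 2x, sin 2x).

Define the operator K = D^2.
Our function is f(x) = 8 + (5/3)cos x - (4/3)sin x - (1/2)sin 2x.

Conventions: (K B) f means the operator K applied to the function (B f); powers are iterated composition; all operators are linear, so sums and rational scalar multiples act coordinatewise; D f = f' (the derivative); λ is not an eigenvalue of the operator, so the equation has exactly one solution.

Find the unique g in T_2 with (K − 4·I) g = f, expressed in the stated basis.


the result is g(x) = -2 - (1/3)cos x + (4/15)sin x + (1/16)sin 2x

write g with unknown coordinates in the stated basis and equate coefficients in (K − 4·I) g = f
solving from the highest basis element down gives g = -2 - (1/3)cos x + (4/15)sin x + (1/16)sin 2x
check: K g = (1/3)cos x - (4/15)sin x - (1/4)sin 2x
so K g − 4·g = 8 + (5/3)cos x - (4/3)sin x - (1/2)sin 2x = f ✓


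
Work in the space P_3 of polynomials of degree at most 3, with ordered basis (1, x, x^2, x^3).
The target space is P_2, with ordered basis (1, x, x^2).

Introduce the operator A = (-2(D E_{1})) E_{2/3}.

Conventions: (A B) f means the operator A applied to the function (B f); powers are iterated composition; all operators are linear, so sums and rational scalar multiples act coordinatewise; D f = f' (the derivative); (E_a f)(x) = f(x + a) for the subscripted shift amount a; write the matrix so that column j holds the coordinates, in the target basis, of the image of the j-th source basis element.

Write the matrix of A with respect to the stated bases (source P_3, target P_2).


the matrix is [[0, -2, -20/3, -50/3]; [0, 0, -4, -20]; [0, 0, 0, -6]] (rows listed top to bottom)

image of 1: 0
image of x: -2
image of x^2: -4x - 20/3
image of x^3: -6x^2 - 20x - 50/3
each image's coordinates form column j of the matrix


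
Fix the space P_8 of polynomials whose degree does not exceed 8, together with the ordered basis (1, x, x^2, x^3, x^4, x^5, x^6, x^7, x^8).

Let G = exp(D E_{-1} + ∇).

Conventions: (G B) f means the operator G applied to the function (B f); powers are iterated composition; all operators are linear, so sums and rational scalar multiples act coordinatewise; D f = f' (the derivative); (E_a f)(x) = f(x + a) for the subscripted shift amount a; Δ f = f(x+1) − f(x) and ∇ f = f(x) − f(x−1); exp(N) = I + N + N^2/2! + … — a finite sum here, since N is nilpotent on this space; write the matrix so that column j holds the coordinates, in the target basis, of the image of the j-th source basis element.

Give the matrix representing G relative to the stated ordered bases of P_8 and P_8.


the matrix is [[1, 2, 1, -6, -2, 58, -91, -732, 4365]; [0, 1, 4, 3, -24, -10, 348, -637, -5856]; [0, 0, 1, 6, 6, -60, -30, 1218, -2548]; [0, 0, 0, 1, 8, 10, -120, -70, 3248]; [0, 0, 0, 0, 1, 10, 15, -210, -140]; [0, 0, 0, 0, 0, 1, 12, 21, -336]; [0, 0, 0, 0, 0, 0, 1, 14, 28]; [0, 0, 0, 0, 0, 0, 0, 1, 16]; [0, 0, 0, 0, 0, 0, 0, 0, 1]] (rows listed top to bottom)

image of 1: 1
image of x: x + 2
image of x^2: x^2 + 4x + 1
image of x^3: x^3 + 6x^2 + 3x - 6
image of x^4: x^4 + 8x^3 + 6x^2 - 24x - 2
image of x^5: x^5 + 10x^4 + 10x^3 - 60x^2 - 10x + 58
image of x^6: x^6 + 12x^5 + 15x^4 - 120x^3 - 30x^2 + 348x - 91
image of x^7: x^7 + 14x^6 + 21x^5 - 210x^4 - 70x^3 + 1218x^2 - 637x - 732
image of x^8: x^8 + 16x^7 + 28x^6 - 336x^5 - 140x^4 + 3248x^3 - 2548x^2 - 5856x + 4365
each image's coordinates form column j of the matrix


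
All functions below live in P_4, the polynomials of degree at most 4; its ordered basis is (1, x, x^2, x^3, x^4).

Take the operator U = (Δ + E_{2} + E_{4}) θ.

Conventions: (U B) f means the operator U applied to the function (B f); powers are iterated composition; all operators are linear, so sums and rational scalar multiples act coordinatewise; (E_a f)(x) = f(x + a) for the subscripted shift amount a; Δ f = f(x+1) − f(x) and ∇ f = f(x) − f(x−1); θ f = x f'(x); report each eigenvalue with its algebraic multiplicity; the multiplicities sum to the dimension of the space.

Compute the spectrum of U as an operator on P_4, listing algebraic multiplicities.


image of 1: 0
image of x: 2x + 7
image of x^2: 4x^2 + 28x + 42
image of x^3: 6x^3 + 63x^2 + 189x + 219
image of x^4: 8x^4 + 112x^3 + 504x^2 + 1168x + 1092
the matrix is upper triangular; its diagonal is (0, 2, 4, 6, 8)
for a triangular matrix the eigenvalues are the diagonal entries, with algebraic multiplicity their repetition count

λ = 0 (multiplicity 1), λ = 2 (multiplicity 1), λ = 4 (multiplicity 1), λ = 6 (multiplicity 1), λ = 8 (multiplicity 1)


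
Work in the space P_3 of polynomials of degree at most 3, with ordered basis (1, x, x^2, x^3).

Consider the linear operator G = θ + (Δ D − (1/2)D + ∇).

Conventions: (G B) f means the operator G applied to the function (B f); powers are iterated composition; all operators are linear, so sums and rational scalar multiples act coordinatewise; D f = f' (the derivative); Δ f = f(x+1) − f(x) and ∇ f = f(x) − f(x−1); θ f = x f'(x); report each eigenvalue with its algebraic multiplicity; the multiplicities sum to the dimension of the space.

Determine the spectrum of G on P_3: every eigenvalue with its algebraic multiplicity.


λ = 0 (multiplicity 1), λ = 1 (multiplicity 1), λ = 2 (multiplicity 1), λ = 3 (multiplicity 1)

image of 1: 0
image of x: x + 1/2
image of x^2: 2x^2 + x + 1
image of x^3: 3x^3 + (3/2)x^2 + 3x + 4
the matrix is upper triangular; its diagonal is (0, 1, 2, 3)
for a triangular matrix the eigenvalues are the diagonal entries, with algebraic multiplicity their repetition count


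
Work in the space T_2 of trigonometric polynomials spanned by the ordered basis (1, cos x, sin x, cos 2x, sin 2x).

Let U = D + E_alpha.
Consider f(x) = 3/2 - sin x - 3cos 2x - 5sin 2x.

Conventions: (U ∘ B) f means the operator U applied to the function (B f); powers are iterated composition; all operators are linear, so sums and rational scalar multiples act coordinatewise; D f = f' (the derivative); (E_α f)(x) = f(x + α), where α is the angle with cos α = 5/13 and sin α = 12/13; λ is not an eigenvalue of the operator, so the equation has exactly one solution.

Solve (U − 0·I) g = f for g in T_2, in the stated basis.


write g with unknown coordinates in the stated basis and equate coefficients in (U − 0·I) g = f
solving from the highest basis element down gives g = 3/2 + (1/2)cos x - (1/10)sin x + (2647/1325)cos 2x - (779/1325)sin 2x
check: U g = 3/2 - sin x - 3cos 2x - 5sin 2x
so U g − 0·g = 3/2 - sin x - 3cos 2x - 5sin 2x = f ✓

the image equals g(x) = 3/2 + (1/2)cos x - (1/10)sin x + (2647/1325)cos 2x - (779/1325)sin 2x


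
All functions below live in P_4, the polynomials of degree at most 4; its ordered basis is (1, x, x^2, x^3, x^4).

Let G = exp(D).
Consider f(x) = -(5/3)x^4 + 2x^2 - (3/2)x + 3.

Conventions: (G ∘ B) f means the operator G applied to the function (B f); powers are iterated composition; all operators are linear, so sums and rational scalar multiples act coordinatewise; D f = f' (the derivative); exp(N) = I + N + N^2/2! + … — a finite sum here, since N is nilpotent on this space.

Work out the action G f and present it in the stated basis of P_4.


order-1 term: -(20/3)x^3 + 4x - 3/2
order-2 term: -10x^2 + 2
order-3 term: -(20/3)x
order-4 term: -5/3
the series for exp(D) f terminates at order 4
exp(D) f = -(5/3)x^4 - (20/3)x^3 - 8x^2 - (25/6)x + 11/6

the image equals g(x) = -(5/3)x^4 - (20/3)x^3 - 8x^2 - (25/6)x + 11/6


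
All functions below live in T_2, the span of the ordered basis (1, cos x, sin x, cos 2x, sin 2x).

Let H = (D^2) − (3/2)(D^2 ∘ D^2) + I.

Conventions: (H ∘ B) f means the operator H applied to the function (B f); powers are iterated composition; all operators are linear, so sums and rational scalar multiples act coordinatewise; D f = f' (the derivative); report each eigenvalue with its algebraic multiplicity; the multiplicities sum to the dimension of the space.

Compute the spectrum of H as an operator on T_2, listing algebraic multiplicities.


λ = -27 (multiplicity 2), λ = -3/2 (multiplicity 2), λ = 1 (multiplicity 1)

image of 1: 1
image of cos x: -(3/2)cos x
image of sin x: -(3/2)sin x
image of cos 2x: -27cos 2x
image of sin 2x: -27sin 2x
the matrix is diagonal; its diagonal is (1, -3/2, -3/2, -27, -27)
for a triangular matrix the eigenvalues are the diagonal entries, with algebraic multiplicity their repetition count


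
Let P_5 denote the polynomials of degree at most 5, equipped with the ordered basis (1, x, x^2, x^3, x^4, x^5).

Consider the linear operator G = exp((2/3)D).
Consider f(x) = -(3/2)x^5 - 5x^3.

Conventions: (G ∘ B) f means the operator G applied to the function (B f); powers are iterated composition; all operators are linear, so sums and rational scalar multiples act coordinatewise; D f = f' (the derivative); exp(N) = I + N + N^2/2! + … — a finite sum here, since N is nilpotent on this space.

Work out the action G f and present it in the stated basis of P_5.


the image equals g(x) = -(3/2)x^5 - 5x^4 - (35/3)x^3 - (130/9)x^2 - (220/27)x - 136/81

order-1 term: -5x^4 - 10x^2
order-2 term: -(20/3)x^3 - (20/3)x
order-3 term: -(40/9)x^2 - 40/27
order-4 term: -(40/27)x
order-5 term: -16/81
the series for exp((2/3)D) f terminates at order 5
exp((2/3)D) f = -(3/2)x^5 - 5x^4 - (35/3)x^3 - (130/9)x^2 - (220/27)x - 136/81


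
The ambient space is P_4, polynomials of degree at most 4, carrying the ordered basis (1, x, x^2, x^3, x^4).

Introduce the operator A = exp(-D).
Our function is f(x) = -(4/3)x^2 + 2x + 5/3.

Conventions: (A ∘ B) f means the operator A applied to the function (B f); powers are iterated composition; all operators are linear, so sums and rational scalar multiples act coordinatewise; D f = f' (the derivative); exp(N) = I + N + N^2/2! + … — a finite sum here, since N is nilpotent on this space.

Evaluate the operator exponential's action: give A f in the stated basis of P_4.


the image equals g(x) = -(4/3)x^2 + (14/3)x - 5/3

order-1 term: (8/3)x - 2
order-2 term: -4/3
the series for exp(-D) f terminates at order 2
exp(-D) f = -(4/3)x^2 + (14/3)x - 5/3


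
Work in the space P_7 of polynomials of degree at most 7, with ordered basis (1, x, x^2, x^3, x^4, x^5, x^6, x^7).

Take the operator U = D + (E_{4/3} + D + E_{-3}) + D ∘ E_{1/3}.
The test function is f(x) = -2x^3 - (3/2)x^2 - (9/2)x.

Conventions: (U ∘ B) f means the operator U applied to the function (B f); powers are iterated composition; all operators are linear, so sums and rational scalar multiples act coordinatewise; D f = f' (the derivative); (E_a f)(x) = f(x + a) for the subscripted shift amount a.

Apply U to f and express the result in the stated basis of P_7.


the image equals g(x) = -4x^3 - 11x^2 - (245/3)x + 1373/54

D f = -6x^2 - 3x - 9/2
E_{4/3} f = -2x^3 - (19/2)x^2 - (115/6)x - 362/27
D f = -6x^2 - 3x - 9/2
E_{-3} f = -2x^3 + (33/2)x^2 - (99/2)x + 54
(E_{4/3} + D + E_{-3}) f = -4x^3 + x^2 - (215/3)x + 1949/54
E_{1/3} f = -2x^3 - (7/2)x^2 - (37/6)x - 47/27
D E_{1/3} f = -6x^2 - 7x - 37/6
(D + (E_{4/3} + D + E_{-3}) + D ∘ E_{1/3}) f = -4x^3 - 11x^2 - (245/3)x + 1373/54


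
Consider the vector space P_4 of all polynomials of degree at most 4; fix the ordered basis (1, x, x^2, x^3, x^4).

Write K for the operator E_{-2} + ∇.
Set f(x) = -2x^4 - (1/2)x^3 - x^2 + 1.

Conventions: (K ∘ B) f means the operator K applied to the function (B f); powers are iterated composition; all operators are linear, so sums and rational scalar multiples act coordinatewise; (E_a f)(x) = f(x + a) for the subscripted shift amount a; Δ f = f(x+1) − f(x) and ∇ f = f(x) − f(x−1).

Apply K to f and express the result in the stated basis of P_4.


E_{-2} f = -2x^4 + (31/2)x^3 - 46x^2 + 62x - 31
∇ f = -8x^3 + (21/2)x^2 - (17/2)x + 5/2
(E_{-2} + ∇) f = -2x^4 + (15/2)x^3 - (71/2)x^2 + (107/2)x - 57/2

g(x) = -2x^4 + (15/2)x^3 - (71/2)x^2 + (107/2)x - 57/2


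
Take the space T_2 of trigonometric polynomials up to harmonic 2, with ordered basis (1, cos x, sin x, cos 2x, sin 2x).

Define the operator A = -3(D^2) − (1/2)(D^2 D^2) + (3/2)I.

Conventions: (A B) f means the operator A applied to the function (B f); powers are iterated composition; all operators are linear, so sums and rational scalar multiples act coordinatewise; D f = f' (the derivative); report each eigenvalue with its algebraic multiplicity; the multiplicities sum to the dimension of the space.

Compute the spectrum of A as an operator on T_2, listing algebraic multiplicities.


λ = 3/2 (multiplicity 1), λ = 4 (multiplicity 2), λ = 11/2 (multiplicity 2)

image of 1: 3/2
image of cos x: 4cos x
image of sin x: 4sin x
image of cos 2x: (11/2)cos 2x
image of sin 2x: (11/2)sin 2x
the matrix is diagonal; its diagonal is (3/2, 4, 4, 11/2, 11/2)
for a triangular matrix the eigenvalues are the diagonal entries, with algebraic multiplicity their repetition count


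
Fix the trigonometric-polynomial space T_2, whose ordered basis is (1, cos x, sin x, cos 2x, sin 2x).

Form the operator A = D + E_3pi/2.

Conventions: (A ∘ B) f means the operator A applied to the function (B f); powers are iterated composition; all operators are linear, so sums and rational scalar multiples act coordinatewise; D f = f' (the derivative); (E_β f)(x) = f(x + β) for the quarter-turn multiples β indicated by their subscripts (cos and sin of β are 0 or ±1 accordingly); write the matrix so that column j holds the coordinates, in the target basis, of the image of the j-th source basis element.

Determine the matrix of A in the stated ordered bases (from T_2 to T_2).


the matrix is [[1, 0, 0, 0, 0]; [0, 0, 0, 0, 0]; [0, 0, 0, 0, 0]; [0, 0, 0, -1, 2]; [0, 0, 0, -2, -1]] (rows listed top to bottom)

image of 1: 1
image of cos x: 0
image of sin x: 0
image of cos 2x: -cos 2x - 2sin 2x
image of sin 2x: 2cos 2x - sin 2x
each image's coordinates form column j of the matrix


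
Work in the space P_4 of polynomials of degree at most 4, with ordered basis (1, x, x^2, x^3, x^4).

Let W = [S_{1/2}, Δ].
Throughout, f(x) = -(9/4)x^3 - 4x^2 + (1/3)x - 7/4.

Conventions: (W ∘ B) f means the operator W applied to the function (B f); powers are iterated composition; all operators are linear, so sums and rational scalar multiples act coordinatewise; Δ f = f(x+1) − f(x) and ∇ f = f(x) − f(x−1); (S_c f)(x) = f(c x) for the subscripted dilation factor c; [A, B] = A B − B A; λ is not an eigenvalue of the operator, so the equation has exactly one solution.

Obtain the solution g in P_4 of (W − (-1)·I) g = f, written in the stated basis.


write g with unknown coordinates in the stated basis and equate coefficients in (W − (-1)·I) g = f
solving from the highest basis element down gives g = -(9/4)x^3 - (101/32)x^2 + (853/192)x + 35/96
check: W g = -(27/32)x^2 - (263/64)x - 203/96
so W g − (-1)·g = -(9/4)x^3 - 4x^2 + (1/3)x - 7/4 = f ✓

the result is g(x) = -(9/4)x^3 - (101/32)x^2 + (853/192)x + 35/96


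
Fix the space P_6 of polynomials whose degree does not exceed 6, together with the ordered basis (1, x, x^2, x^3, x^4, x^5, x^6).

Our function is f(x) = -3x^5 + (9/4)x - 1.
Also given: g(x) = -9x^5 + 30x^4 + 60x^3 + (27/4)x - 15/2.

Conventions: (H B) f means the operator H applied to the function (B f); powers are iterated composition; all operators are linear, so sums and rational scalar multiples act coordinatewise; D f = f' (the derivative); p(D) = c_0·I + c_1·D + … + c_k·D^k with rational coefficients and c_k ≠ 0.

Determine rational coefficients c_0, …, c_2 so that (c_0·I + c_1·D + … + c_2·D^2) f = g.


D^0 f = -3x^5 + (9/4)x - 1
D^1 f = -15x^4 + 9/4
D^2 f = -60x^3
matching coefficients of g against c_0 f + c_1 Df + … from the top degree down determines the c_i
solution: c_0 = 3, c_1 = -2, c_2 = -1

c_0 = 3, c_1 = -2, c_2 = -1


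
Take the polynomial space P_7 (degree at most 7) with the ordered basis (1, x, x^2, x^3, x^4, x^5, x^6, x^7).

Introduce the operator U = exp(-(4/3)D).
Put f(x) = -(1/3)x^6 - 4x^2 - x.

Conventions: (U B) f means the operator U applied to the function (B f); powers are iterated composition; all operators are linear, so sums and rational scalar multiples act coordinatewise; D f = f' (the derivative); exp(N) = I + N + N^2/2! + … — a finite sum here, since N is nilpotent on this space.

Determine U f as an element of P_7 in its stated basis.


the image equals g(x) = -(1/3)x^6 + (8/3)x^5 - (80/9)x^4 + (1280/81)x^3 - (1604/81)x^2 + (4397/243)x - 16732/2187

order-1 term: (8/3)x^5 + (32/3)x + 4/3
order-2 term: -(80/9)x^4 - 64/9
order-3 term: (1280/81)x^3
order-4 term: -(1280/81)x^2
order-5 term: (2048/243)x
order-6 term: -4096/2187
the series for exp(-(4/3)D) f terminates at order 6
exp(-(4/3)D) f = -(1/3)x^6 + (8/3)x^5 - (80/9)x^4 + (1280/81)x^3 - (1604/81)x^2 + (4397/243)x - 16732/2187


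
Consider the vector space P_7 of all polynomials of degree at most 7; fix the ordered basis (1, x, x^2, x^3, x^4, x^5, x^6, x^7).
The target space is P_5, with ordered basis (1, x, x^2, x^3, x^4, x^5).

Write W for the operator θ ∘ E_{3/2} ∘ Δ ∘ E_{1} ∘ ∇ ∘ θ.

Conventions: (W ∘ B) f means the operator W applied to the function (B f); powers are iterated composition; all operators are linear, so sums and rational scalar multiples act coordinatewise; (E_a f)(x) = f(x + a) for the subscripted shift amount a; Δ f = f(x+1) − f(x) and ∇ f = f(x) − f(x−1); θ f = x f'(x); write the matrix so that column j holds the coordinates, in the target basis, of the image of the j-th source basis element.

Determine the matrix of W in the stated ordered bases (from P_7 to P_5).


the matrix is [[0, 0, 0, 0, 0, 0, 0, 0]; [0, 0, 0, 18, 240, 1925, 12150, 533659/8]; [0, 0, 0, 0, 96, 1500, 13860, 99225]; [0, 0, 0, 0, 0, 300, 5400, 56595]; [0, 0, 0, 0, 0, 0, 720, 14700]; [0, 0, 0, 0, 0, 0, 0, 1470]] (rows listed top to bottom)

image of 1: 0
image of x: 0
image of x^2: 0
image of x^3: 18x
image of x^4: 96x^2 + 240x
image of x^5: 300x^3 + 1500x^2 + 1925x
image of x^6: 720x^4 + 5400x^3 + 13860x^2 + 12150x
image of x^7: 1470x^5 + 14700x^4 + 56595x^3 + 99225x^2 + (533659/8)x
each image's coordinates form column j of the matrix


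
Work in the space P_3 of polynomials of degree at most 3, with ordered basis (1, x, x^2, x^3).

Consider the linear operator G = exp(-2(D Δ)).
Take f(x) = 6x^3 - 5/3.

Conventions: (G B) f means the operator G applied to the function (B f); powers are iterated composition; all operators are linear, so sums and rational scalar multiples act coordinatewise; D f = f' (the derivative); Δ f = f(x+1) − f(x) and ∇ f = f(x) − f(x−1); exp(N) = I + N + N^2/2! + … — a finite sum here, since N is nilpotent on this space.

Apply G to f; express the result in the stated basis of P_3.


order-1 term: -72x - 36
the series for exp(-2(D Δ)) f terminates at order 1
exp(-2(D Δ)) f = 6x^3 - 72x - 113/3

the image equals g(x) = 6x^3 - 72x - 113/3


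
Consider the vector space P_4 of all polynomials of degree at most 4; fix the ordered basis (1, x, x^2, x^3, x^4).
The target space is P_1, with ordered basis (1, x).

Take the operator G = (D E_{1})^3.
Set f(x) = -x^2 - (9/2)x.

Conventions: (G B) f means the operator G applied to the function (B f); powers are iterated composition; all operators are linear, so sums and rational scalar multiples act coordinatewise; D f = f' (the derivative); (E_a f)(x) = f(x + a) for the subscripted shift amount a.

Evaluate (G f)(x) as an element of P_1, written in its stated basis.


E_{1} f = -x^2 - (13/2)x - 11/2
D E_{1} f = -2x - 13/2
E_{1} (D E_{1}) f = -2x - 17/2
D E_{1} (D E_{1}) f = -2
E_{1} (D E_{1}) (D E_{1}) f = -2
D E_{1} (D E_{1}) (D E_{1}) f = 0

the result is g(x) = 0


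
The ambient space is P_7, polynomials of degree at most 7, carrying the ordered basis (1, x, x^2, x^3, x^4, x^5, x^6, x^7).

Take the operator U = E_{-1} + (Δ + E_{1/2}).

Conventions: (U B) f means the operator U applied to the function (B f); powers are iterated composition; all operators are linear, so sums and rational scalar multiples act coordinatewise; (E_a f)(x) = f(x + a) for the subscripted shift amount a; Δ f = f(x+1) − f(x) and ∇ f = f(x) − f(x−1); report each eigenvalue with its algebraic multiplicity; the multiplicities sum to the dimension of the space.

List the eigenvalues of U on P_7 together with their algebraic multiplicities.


image of 1: 2
image of x: 2x + 1/2
image of x^2: 2x^2 + x + 9/4
image of x^3: 2x^3 + (3/2)x^2 + (27/4)x + 1/8
image of x^4: 2x^4 + 2x^3 + (27/2)x^2 + (1/2)x + 33/16
image of x^5: 2x^5 + (5/2)x^4 + (45/2)x^3 + (5/4)x^2 + (165/16)x + 1/32
image of x^6: 2x^6 + 3x^5 + (135/4)x^4 + (5/2)x^3 + (495/16)x^2 + (3/16)x + 129/64
image of x^7: 2x^7 + (7/2)x^6 + (189/4)x^5 + (35/8)x^4 + (1155/16)x^3 + (21/32)x^2 + (903/64)x + 1/128
the matrix is upper triangular; its diagonal is (2, 2, 2, 2, 2, 2, 2, 2)
for a triangular matrix the eigenvalues are the diagonal entries, with algebraic multiplicity their repetition count

λ = 2 (multiplicity 8)


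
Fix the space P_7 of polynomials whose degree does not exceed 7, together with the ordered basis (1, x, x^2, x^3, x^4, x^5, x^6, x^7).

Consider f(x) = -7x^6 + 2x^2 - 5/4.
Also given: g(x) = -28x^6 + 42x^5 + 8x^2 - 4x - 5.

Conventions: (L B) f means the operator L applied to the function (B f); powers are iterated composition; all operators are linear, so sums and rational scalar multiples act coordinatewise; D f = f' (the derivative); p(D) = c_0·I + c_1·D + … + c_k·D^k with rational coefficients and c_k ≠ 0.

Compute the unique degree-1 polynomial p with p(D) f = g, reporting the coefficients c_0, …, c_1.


D^0 f = -7x^6 + 2x^2 - 5/4
D^1 f = -42x^5 + 4x
matching coefficients of g against c_0 f + c_1 Df + … from the top degree down determines the c_i
solution: c_0 = 4, c_1 = -1

c_0 = 4, c_1 = -1


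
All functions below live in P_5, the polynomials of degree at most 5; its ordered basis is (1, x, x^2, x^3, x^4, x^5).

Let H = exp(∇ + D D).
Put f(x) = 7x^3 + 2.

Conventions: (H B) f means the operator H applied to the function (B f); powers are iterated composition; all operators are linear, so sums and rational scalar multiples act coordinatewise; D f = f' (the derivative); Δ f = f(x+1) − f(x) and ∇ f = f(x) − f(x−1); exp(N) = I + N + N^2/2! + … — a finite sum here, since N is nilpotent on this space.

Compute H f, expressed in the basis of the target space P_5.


the image equals g(x) = 7x^3 + 21x^2 + 42x + 37

order-1 term: 21x^2 + 21x + 7
order-2 term: 21x + 21
order-3 term: 7
the series for exp(∇ + D D) f terminates at order 3
exp(∇ + D D) f = 7x^3 + 21x^2 + 42x + 37


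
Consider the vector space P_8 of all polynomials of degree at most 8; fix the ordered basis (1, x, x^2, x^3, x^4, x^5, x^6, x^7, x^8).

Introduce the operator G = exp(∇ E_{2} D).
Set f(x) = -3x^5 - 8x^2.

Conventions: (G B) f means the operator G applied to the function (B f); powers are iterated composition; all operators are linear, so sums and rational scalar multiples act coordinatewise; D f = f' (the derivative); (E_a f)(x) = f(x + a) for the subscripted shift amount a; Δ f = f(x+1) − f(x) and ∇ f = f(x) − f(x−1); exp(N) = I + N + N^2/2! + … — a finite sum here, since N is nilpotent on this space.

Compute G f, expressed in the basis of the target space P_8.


order-1 term: -60x^3 - 270x^2 - 420x - 241
order-2 term: -180x - 540
the series for exp(∇ E_{2} D) f terminates at order 2
exp(∇ E_{2} D) f = -3x^5 - 60x^3 - 278x^2 - 600x - 781

the image equals g(x) = -3x^5 - 60x^3 - 278x^2 - 600x - 781


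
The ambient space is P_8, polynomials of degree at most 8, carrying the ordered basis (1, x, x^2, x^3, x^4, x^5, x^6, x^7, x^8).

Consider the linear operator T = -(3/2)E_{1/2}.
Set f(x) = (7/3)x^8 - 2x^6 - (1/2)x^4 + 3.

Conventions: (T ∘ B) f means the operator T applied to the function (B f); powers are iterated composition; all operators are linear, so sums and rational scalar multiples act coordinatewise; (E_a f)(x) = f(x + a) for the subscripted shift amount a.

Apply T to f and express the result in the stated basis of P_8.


E_{1/2} f = (7/3)x^8 + (28/3)x^7 + (43/3)x^6 + (31/3)x^5 + (53/24)x^4 - (23/12)x^3 - (77/48)x^2 - (23/48)x + 2263/768
(-(3/2)E_{1/2}) f = -(7/2)x^8 - 14x^7 - (43/2)x^6 - (31/2)x^5 - (53/16)x^4 + (23/8)x^3 + (77/32)x^2 + (23/32)x - 2263/512

the image equals g(x) = -(7/2)x^8 - 14x^7 - (43/2)x^6 - (31/2)x^5 - (53/16)x^4 + (23/8)x^3 + (77/32)x^2 + (23/32)x - 2263/512


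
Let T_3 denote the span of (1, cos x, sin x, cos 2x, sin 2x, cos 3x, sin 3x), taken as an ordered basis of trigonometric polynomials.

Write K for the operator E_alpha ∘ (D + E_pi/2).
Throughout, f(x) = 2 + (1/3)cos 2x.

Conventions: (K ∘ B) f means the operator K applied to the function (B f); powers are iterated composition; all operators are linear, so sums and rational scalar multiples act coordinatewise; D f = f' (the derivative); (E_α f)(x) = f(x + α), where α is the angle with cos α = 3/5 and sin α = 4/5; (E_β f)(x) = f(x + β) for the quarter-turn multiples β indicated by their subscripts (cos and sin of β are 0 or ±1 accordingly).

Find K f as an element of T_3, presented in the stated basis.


D f = -(2/3)sin 2x
E_pi/2 f = 2 - (1/3)cos 2x
(D + E_pi/2) f = 2 - (1/3)cos 2x - (2/3)sin 2x
E_alpha (D + E_pi/2) f = 2 - (41/75)cos 2x + (38/75)sin 2x

the result is g(x) = 2 - (41/75)cos 2x + (38/75)sin 2x


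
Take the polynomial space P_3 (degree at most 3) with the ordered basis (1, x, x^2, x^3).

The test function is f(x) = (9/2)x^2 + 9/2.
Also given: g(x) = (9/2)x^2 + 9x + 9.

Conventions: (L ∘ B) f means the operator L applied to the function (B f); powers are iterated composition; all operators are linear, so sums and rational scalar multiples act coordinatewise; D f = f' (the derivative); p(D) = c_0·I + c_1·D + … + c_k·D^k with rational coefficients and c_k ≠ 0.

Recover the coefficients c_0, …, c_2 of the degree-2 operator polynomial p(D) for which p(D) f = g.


c_0 = 1, c_1 = 1, c_2 = 1/2

D^0 f = (9/2)x^2 + 9/2
D^1 f = 9x
D^2 f = 9
matching coefficients of g against c_0 f + c_1 Df + … from the top degree down determines the c_i
solution: c_0 = 1, c_1 = 1, c_2 = 1/2


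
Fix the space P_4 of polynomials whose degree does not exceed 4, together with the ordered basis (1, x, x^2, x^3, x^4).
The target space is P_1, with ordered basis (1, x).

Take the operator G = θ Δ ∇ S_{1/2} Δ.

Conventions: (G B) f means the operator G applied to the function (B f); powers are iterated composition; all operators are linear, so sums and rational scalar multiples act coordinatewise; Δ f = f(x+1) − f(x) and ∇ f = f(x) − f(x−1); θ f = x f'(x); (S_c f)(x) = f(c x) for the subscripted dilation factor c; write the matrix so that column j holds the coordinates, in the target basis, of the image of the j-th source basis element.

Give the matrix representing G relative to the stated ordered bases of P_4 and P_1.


the matrix is [[0, 0, 0, 0, 0]; [0, 0, 0, 0, 3]] (rows listed top to bottom)

image of 1: 0
image of x: 0
image of x^2: 0
image of x^3: 0
image of x^4: 3x
each image's coordinates form column j of the matrix


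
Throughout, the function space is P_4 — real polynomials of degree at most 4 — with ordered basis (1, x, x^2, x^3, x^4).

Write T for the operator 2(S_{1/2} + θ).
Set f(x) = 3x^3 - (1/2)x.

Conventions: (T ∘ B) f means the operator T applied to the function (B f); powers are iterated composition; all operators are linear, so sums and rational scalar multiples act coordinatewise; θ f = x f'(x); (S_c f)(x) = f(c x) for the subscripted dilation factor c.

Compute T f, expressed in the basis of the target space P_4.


the result is g(x) = (75/4)x^3 - (3/2)x

S_{1/2} f = (3/8)x^3 - (1/4)x
θ f = 9x^3 - (1/2)x
(S_{1/2} + θ) f = (75/8)x^3 - (3/4)x
(2(S_{1/2} + θ)) f = (75/4)x^3 - (3/2)x


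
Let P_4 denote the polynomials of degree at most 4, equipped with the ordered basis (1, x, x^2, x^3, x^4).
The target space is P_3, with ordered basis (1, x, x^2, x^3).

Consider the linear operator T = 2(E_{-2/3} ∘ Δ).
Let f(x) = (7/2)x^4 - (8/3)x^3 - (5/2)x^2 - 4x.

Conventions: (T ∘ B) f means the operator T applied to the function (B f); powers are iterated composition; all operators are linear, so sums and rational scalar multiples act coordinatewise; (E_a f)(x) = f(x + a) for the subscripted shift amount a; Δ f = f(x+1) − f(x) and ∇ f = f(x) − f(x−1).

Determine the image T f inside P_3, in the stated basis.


Δ f = 14x^3 + 13x^2 + x - 17/3
E_{-2/3} Δ f = 14x^3 - 15x^2 + (7/3)x - 127/27
(2(E_{-2/3} ∘ Δ)) f = 28x^3 - 30x^2 + (14/3)x - 254/27

the image equals g(x) = 28x^3 - 30x^2 + (14/3)x - 254/27


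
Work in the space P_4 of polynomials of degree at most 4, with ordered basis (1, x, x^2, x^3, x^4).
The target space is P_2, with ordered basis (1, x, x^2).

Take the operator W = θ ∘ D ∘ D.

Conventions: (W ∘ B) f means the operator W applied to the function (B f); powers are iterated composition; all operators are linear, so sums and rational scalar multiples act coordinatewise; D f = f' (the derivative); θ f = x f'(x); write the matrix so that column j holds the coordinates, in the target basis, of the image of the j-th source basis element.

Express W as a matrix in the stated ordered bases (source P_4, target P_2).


the matrix is [[0, 0, 0, 0, 0]; [0, 0, 0, 6, 0]; [0, 0, 0, 0, 24]] (rows listed top to bottom)

image of 1: 0
image of x: 0
image of x^2: 0
image of x^3: 6x
image of x^4: 24x^2
each image's coordinates form column j of the matrix


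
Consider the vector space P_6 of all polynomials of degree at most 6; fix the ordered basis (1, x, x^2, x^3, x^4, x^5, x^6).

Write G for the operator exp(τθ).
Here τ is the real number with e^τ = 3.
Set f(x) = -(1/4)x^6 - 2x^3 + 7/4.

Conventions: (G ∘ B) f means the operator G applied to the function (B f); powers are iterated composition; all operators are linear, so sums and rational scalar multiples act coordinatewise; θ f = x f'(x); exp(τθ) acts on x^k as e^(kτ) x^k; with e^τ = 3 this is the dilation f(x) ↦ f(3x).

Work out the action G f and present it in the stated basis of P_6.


exp(τθ) x^k = e^(kτ) x^k; with e^τ = 3 this sends x^k to 3^k x^k
x^3 ↦ 27 x^3
x^6 ↦ 729 x^6
applying this coordinatewise to f: exp(τθ) f = -(729/4)x^6 - 54x^3 + 7/4

g(x) = -(729/4)x^6 - 54x^3 + 7/4


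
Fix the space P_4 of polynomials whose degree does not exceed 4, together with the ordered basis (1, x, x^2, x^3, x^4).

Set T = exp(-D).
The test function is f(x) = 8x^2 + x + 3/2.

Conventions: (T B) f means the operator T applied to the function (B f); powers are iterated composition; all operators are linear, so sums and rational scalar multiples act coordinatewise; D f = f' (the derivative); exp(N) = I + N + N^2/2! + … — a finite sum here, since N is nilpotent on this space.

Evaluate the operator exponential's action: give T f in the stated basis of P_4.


g(x) = 8x^2 - 15x + 17/2

order-1 term: -16x - 1
order-2 term: 8
the series for exp(-D) f terminates at order 2
exp(-D) f = 8x^2 - 15x + 17/2


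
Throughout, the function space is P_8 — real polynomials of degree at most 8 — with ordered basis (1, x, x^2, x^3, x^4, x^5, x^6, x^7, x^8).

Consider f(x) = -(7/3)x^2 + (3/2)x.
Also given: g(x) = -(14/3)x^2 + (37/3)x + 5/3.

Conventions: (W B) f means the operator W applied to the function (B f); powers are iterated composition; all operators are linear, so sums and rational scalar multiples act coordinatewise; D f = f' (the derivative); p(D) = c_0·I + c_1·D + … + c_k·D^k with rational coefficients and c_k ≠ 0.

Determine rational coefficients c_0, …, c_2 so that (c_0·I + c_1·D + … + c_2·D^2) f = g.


p(D) = 2·I − 2·D − D^2, i.e. c_0 = 2, c_1 = -2, c_2 = -1

D^0 f = -(7/3)x^2 + (3/2)x
D^1 f = -(14/3)x + 3/2
D^2 f = -14/3
matching coefficients of g against c_0 f + c_1 Df + … from the top degree down determines the c_i
solution: c_0 = 2, c_1 = -2, c_2 = -1


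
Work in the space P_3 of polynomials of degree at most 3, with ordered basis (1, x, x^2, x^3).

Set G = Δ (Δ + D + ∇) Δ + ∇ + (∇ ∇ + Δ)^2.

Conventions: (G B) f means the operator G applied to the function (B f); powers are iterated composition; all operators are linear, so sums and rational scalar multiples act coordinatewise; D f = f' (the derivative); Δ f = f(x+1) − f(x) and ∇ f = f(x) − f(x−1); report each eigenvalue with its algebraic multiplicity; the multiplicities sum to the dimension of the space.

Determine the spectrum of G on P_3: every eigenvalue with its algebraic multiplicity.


image of 1: 0
image of x: 1
image of x^2: 2x + 1
image of x^3: 3x^2 + 3x + 37
the matrix is upper triangular; its diagonal is (0, 0, 0, 0)
for a triangular matrix the eigenvalues are the diagonal entries, with algebraic multiplicity their repetition count

λ = 0 (multiplicity 4)


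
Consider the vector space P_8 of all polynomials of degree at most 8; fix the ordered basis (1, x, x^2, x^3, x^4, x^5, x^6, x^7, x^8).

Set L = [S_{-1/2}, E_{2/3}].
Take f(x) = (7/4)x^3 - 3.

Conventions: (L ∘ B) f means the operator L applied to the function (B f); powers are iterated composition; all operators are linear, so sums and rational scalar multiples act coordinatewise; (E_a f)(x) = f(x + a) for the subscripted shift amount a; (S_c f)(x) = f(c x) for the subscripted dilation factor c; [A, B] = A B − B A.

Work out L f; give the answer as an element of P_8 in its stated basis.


E_{2/3} f = (7/4)x^3 + (7/2)x^2 + (7/3)x - 67/27
S_{-1/2} E_{2/3} f = -(7/32)x^3 + (7/8)x^2 - (7/6)x - 67/27
S_{-1/2} f = -(7/32)x^3 - 3
E_{2/3} S_{-1/2} f = -(7/32)x^3 - (7/16)x^2 - (7/24)x - 331/108
[S_{-1/2}, E_{2/3}] f = (21/16)x^2 - (7/8)x + 7/12

g(x) = (21/16)x^2 - (7/8)x + 7/12


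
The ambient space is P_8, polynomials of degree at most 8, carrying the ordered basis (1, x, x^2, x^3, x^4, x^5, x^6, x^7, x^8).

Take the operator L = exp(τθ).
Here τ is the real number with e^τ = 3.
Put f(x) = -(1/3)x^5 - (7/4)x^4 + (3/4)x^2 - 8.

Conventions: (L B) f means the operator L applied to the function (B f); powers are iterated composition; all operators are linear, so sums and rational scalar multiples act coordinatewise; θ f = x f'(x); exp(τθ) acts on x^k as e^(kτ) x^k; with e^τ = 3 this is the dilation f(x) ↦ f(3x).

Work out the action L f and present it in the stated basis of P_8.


the image equals g(x) = -81x^5 - (567/4)x^4 + (27/4)x^2 - 8

exp(τθ) x^k = e^(kτ) x^k; with e^τ = 3 this sends x^k to 3^k x^k
x^2 ↦ 9 x^2
x^4 ↦ 81 x^4
x^5 ↦ 243 x^5
applying this coordinatewise to f: exp(τθ) f = -81x^5 - (567/4)x^4 + (27/4)x^2 - 8
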